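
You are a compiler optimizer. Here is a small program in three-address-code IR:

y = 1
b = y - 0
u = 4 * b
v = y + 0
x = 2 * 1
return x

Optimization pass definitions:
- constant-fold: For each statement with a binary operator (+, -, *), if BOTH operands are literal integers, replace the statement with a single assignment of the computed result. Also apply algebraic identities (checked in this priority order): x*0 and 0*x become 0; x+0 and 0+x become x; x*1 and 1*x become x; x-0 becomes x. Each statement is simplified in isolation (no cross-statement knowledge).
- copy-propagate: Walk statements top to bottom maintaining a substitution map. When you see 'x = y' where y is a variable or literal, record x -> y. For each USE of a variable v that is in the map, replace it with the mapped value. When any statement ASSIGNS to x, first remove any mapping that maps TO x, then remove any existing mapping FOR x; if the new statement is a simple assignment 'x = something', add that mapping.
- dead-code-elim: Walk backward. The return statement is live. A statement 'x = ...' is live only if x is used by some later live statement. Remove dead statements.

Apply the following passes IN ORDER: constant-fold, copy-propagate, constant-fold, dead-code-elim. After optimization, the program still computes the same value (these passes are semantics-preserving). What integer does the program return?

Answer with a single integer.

Initial IR:
  y = 1
  b = y - 0
  u = 4 * b
  v = y + 0
  x = 2 * 1
  return x
After constant-fold (6 stmts):
  y = 1
  b = y
  u = 4 * b
  v = y
  x = 2
  return x
After copy-propagate (6 stmts):
  y = 1
  b = 1
  u = 4 * 1
  v = 1
  x = 2
  return 2
After constant-fold (6 stmts):
  y = 1
  b = 1
  u = 4
  v = 1
  x = 2
  return 2
After dead-code-elim (1 stmts):
  return 2
Evaluate:
  y = 1  =>  y = 1
  b = y - 0  =>  b = 1
  u = 4 * b  =>  u = 4
  v = y + 0  =>  v = 1
  x = 2 * 1  =>  x = 2
  return x = 2

Answer: 2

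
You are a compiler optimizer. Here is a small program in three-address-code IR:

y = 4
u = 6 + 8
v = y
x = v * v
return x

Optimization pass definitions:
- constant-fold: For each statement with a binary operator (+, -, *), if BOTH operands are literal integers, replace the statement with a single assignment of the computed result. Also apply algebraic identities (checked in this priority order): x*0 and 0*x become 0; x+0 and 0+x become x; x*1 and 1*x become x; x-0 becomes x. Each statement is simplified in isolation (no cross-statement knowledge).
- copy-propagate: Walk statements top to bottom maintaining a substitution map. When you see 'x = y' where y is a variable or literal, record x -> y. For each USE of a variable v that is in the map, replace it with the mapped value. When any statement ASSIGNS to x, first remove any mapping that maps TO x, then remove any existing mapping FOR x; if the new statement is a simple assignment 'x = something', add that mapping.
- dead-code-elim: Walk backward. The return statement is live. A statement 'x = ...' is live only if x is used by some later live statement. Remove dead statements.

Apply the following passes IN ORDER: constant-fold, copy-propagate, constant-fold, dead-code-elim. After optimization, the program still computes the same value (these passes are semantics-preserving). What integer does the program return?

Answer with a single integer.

Initial IR:
  y = 4
  u = 6 + 8
  v = y
  x = v * v
  return x
After constant-fold (5 stmts):
  y = 4
  u = 14
  v = y
  x = v * v
  return x
After copy-propagate (5 stmts):
  y = 4
  u = 14
  v = 4
  x = 4 * 4
  return x
After constant-fold (5 stmts):
  y = 4
  u = 14
  v = 4
  x = 16
  return x
After dead-code-elim (2 stmts):
  x = 16
  return x
Evaluate:
  y = 4  =>  y = 4
  u = 6 + 8  =>  u = 14
  v = y  =>  v = 4
  x = v * v  =>  x = 16
  return x = 16

Answer: 16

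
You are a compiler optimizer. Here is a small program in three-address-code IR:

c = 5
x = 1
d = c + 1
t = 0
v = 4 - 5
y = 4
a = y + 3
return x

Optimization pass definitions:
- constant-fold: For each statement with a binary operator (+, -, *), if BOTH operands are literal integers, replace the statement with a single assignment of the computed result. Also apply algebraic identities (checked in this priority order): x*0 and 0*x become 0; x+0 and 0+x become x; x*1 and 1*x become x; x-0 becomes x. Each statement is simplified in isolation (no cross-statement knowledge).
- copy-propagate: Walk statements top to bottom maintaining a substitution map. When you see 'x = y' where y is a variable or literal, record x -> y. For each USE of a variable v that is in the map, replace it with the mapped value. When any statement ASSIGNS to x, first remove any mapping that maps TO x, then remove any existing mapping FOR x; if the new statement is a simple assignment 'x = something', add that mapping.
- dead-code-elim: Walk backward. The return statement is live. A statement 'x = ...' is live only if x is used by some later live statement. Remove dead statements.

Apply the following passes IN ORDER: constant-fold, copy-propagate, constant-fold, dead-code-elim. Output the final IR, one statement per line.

Initial IR:
  c = 5
  x = 1
  d = c + 1
  t = 0
  v = 4 - 5
  y = 4
  a = y + 3
  return x
After constant-fold (8 stmts):
  c = 5
  x = 1
  d = c + 1
  t = 0
  v = -1
  y = 4
  a = y + 3
  return x
After copy-propagate (8 stmts):
  c = 5
  x = 1
  d = 5 + 1
  t = 0
  v = -1
  y = 4
  a = 4 + 3
  return 1
After constant-fold (8 stmts):
  c = 5
  x = 1
  d = 6
  t = 0
  v = -1
  y = 4
  a = 7
  return 1
After dead-code-elim (1 stmts):
  return 1

Answer: return 1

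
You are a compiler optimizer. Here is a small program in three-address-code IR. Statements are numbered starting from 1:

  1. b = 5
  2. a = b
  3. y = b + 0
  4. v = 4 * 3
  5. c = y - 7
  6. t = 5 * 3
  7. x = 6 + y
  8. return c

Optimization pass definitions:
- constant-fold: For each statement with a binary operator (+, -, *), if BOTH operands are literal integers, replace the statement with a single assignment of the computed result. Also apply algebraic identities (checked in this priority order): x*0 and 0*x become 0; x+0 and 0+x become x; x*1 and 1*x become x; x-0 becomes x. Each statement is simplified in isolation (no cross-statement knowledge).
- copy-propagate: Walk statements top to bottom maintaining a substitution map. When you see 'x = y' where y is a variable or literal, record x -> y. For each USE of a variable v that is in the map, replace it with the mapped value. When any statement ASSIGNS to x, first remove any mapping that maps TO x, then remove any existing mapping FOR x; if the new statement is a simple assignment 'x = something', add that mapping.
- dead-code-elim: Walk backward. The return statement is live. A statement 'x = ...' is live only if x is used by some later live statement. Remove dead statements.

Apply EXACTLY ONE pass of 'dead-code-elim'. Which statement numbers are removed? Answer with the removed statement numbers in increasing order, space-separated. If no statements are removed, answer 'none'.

Answer: 2 4 6 7

Derivation:
Backward liveness scan:
Stmt 1 'b = 5': KEEP (b is live); live-in = []
Stmt 2 'a = b': DEAD (a not in live set ['b'])
Stmt 3 'y = b + 0': KEEP (y is live); live-in = ['b']
Stmt 4 'v = 4 * 3': DEAD (v not in live set ['y'])
Stmt 5 'c = y - 7': KEEP (c is live); live-in = ['y']
Stmt 6 't = 5 * 3': DEAD (t not in live set ['c'])
Stmt 7 'x = 6 + y': DEAD (x not in live set ['c'])
Stmt 8 'return c': KEEP (return); live-in = ['c']
Removed statement numbers: [2, 4, 6, 7]
Surviving IR:
  b = 5
  y = b + 0
  c = y - 7
  return c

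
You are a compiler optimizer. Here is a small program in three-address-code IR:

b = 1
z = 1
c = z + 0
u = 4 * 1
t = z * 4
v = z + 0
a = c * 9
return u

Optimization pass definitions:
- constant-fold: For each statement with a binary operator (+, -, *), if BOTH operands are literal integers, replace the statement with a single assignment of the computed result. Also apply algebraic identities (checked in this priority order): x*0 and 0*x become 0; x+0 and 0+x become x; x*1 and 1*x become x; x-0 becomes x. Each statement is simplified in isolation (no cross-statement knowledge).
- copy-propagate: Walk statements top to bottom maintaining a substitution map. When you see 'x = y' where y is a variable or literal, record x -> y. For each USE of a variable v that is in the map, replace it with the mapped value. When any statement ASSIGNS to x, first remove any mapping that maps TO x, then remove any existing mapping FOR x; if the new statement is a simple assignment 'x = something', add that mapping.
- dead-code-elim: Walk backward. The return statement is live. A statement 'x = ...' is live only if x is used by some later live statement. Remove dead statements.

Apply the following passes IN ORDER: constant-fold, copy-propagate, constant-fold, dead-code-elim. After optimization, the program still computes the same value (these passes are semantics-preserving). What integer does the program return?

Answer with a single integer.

Initial IR:
  b = 1
  z = 1
  c = z + 0
  u = 4 * 1
  t = z * 4
  v = z + 0
  a = c * 9
  return u
After constant-fold (8 stmts):
  b = 1
  z = 1
  c = z
  u = 4
  t = z * 4
  v = z
  a = c * 9
  return u
After copy-propagate (8 stmts):
  b = 1
  z = 1
  c = 1
  u = 4
  t = 1 * 4
  v = 1
  a = 1 * 9
  return 4
After constant-fold (8 stmts):
  b = 1
  z = 1
  c = 1
  u = 4
  t = 4
  v = 1
  a = 9
  return 4
After dead-code-elim (1 stmts):
  return 4
Evaluate:
  b = 1  =>  b = 1
  z = 1  =>  z = 1
  c = z + 0  =>  c = 1
  u = 4 * 1  =>  u = 4
  t = z * 4  =>  t = 4
  v = z + 0  =>  v = 1
  a = c * 9  =>  a = 9
  return u = 4

Answer: 4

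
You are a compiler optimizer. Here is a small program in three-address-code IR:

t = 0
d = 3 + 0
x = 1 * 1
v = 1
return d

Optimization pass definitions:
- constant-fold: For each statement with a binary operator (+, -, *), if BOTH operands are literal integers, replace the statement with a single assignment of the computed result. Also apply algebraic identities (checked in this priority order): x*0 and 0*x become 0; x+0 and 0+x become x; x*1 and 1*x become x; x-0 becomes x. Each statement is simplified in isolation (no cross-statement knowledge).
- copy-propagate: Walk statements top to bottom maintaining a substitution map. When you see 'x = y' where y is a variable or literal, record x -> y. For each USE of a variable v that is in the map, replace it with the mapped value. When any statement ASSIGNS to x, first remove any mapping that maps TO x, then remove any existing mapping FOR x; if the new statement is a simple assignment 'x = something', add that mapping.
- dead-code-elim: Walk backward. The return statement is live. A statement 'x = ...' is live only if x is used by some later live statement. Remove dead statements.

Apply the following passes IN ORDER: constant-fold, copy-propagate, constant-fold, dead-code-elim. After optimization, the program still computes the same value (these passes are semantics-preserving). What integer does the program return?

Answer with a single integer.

Answer: 3

Derivation:
Initial IR:
  t = 0
  d = 3 + 0
  x = 1 * 1
  v = 1
  return d
After constant-fold (5 stmts):
  t = 0
  d = 3
  x = 1
  v = 1
  return d
After copy-propagate (5 stmts):
  t = 0
  d = 3
  x = 1
  v = 1
  return 3
After constant-fold (5 stmts):
  t = 0
  d = 3
  x = 1
  v = 1
  return 3
After dead-code-elim (1 stmts):
  return 3
Evaluate:
  t = 0  =>  t = 0
  d = 3 + 0  =>  d = 3
  x = 1 * 1  =>  x = 1
  v = 1  =>  v = 1
  return d = 3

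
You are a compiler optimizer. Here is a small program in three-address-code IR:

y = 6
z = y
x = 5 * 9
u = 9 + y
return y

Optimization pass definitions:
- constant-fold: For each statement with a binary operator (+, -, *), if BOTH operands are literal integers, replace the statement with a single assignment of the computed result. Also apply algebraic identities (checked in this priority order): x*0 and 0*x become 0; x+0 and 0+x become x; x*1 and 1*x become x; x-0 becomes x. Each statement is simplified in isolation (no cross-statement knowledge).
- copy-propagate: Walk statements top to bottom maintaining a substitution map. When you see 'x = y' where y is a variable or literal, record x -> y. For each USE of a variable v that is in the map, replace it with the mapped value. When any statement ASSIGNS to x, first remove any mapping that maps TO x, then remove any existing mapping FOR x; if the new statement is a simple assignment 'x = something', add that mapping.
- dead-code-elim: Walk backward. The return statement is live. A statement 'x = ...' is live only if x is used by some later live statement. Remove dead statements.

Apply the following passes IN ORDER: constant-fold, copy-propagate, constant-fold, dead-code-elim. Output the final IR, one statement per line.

Answer: return 6

Derivation:
Initial IR:
  y = 6
  z = y
  x = 5 * 9
  u = 9 + y
  return y
After constant-fold (5 stmts):
  y = 6
  z = y
  x = 45
  u = 9 + y
  return y
After copy-propagate (5 stmts):
  y = 6
  z = 6
  x = 45
  u = 9 + 6
  return 6
After constant-fold (5 stmts):
  y = 6
  z = 6
  x = 45
  u = 15
  return 6
After dead-code-elim (1 stmts):
  return 6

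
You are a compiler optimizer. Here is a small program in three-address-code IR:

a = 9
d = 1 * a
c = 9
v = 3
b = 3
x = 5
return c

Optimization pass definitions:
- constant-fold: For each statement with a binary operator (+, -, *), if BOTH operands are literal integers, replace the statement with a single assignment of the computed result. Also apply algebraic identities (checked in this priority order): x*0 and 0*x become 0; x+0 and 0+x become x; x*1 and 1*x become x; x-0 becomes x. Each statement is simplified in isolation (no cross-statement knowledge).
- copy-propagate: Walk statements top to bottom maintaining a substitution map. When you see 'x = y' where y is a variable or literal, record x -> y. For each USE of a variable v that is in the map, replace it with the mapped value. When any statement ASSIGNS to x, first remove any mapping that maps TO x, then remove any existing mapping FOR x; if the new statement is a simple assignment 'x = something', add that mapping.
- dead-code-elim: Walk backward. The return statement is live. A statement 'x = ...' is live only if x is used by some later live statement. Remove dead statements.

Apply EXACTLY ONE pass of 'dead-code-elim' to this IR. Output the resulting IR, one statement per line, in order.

Answer: c = 9
return c

Derivation:
Applying dead-code-elim statement-by-statement:
  [7] return c  -> KEEP (return); live=['c']
  [6] x = 5  -> DEAD (x not live)
  [5] b = 3  -> DEAD (b not live)
  [4] v = 3  -> DEAD (v not live)
  [3] c = 9  -> KEEP; live=[]
  [2] d = 1 * a  -> DEAD (d not live)
  [1] a = 9  -> DEAD (a not live)
Result (2 stmts):
  c = 9
  return c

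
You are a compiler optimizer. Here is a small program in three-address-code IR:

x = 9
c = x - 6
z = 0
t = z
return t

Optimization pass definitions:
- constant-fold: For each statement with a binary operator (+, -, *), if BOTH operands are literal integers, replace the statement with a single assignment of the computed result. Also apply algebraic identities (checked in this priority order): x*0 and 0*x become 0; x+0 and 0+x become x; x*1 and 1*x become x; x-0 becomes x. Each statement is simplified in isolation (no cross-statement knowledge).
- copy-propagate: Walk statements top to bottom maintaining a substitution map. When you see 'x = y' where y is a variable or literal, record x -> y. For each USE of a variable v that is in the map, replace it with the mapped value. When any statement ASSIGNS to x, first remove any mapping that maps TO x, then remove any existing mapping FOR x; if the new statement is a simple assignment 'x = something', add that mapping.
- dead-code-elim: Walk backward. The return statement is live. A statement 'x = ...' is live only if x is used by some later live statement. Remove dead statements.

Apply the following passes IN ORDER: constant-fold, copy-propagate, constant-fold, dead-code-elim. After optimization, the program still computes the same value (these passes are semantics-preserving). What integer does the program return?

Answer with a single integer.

Answer: 0

Derivation:
Initial IR:
  x = 9
  c = x - 6
  z = 0
  t = z
  return t
After constant-fold (5 stmts):
  x = 9
  c = x - 6
  z = 0
  t = z
  return t
After copy-propagate (5 stmts):
  x = 9
  c = 9 - 6
  z = 0
  t = 0
  return 0
After constant-fold (5 stmts):
  x = 9
  c = 3
  z = 0
  t = 0
  return 0
After dead-code-elim (1 stmts):
  return 0
Evaluate:
  x = 9  =>  x = 9
  c = x - 6  =>  c = 3
  z = 0  =>  z = 0
  t = z  =>  t = 0
  return t = 0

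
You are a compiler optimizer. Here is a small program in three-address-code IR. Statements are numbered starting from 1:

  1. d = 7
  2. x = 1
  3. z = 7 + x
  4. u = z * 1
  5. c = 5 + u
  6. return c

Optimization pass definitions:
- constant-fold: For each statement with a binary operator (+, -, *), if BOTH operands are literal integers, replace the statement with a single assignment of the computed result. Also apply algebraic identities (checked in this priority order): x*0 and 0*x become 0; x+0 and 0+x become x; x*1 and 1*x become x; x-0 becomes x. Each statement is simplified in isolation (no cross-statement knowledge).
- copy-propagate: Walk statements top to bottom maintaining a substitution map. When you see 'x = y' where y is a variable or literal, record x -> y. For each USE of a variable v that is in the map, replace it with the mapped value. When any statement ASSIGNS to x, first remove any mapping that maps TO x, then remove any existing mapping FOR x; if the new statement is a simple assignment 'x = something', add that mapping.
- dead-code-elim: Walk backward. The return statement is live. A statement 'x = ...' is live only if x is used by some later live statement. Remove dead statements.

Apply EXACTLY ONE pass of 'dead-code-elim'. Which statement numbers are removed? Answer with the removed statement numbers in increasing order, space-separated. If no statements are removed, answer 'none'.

Answer: 1

Derivation:
Backward liveness scan:
Stmt 1 'd = 7': DEAD (d not in live set [])
Stmt 2 'x = 1': KEEP (x is live); live-in = []
Stmt 3 'z = 7 + x': KEEP (z is live); live-in = ['x']
Stmt 4 'u = z * 1': KEEP (u is live); live-in = ['z']
Stmt 5 'c = 5 + u': KEEP (c is live); live-in = ['u']
Stmt 6 'return c': KEEP (return); live-in = ['c']
Removed statement numbers: [1]
Surviving IR:
  x = 1
  z = 7 + x
  u = z * 1
  c = 5 + u
  return c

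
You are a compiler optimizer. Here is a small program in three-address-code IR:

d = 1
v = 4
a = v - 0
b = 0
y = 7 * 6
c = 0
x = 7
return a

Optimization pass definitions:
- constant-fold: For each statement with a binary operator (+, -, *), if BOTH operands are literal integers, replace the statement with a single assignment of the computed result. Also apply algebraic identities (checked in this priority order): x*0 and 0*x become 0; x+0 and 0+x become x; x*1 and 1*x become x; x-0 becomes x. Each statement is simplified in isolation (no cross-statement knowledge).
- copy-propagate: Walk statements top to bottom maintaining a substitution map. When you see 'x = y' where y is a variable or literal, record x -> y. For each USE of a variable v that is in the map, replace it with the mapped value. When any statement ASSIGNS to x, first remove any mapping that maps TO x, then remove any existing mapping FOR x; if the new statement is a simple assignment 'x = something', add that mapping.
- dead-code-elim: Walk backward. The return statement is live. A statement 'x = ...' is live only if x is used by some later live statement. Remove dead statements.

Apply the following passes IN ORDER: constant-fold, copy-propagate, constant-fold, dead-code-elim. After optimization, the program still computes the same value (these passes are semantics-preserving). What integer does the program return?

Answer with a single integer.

Answer: 4

Derivation:
Initial IR:
  d = 1
  v = 4
  a = v - 0
  b = 0
  y = 7 * 6
  c = 0
  x = 7
  return a
After constant-fold (8 stmts):
  d = 1
  v = 4
  a = v
  b = 0
  y = 42
  c = 0
  x = 7
  return a
After copy-propagate (8 stmts):
  d = 1
  v = 4
  a = 4
  b = 0
  y = 42
  c = 0
  x = 7
  return 4
After constant-fold (8 stmts):
  d = 1
  v = 4
  a = 4
  b = 0
  y = 42
  c = 0
  x = 7
  return 4
After dead-code-elim (1 stmts):
  return 4
Evaluate:
  d = 1  =>  d = 1
  v = 4  =>  v = 4
  a = v - 0  =>  a = 4
  b = 0  =>  b = 0
  y = 7 * 6  =>  y = 42
  c = 0  =>  c = 0
  x = 7  =>  x = 7
  return a = 4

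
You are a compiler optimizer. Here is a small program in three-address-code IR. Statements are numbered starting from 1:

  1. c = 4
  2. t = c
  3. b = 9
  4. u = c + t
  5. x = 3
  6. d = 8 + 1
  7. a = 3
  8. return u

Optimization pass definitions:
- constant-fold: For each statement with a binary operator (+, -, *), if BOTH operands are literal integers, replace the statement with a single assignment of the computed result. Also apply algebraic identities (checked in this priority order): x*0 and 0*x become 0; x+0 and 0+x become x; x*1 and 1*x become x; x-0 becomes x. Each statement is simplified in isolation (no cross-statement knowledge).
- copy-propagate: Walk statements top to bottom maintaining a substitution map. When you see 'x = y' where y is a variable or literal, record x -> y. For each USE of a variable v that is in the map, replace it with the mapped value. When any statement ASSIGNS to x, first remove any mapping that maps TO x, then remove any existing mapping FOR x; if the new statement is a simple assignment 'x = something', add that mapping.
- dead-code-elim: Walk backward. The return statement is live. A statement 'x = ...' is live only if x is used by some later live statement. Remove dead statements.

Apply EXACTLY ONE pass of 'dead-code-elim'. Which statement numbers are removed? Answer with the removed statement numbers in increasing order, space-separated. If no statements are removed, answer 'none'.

Backward liveness scan:
Stmt 1 'c = 4': KEEP (c is live); live-in = []
Stmt 2 't = c': KEEP (t is live); live-in = ['c']
Stmt 3 'b = 9': DEAD (b not in live set ['c', 't'])
Stmt 4 'u = c + t': KEEP (u is live); live-in = ['c', 't']
Stmt 5 'x = 3': DEAD (x not in live set ['u'])
Stmt 6 'd = 8 + 1': DEAD (d not in live set ['u'])
Stmt 7 'a = 3': DEAD (a not in live set ['u'])
Stmt 8 'return u': KEEP (return); live-in = ['u']
Removed statement numbers: [3, 5, 6, 7]
Surviving IR:
  c = 4
  t = c
  u = c + t
  return u

Answer: 3 5 6 7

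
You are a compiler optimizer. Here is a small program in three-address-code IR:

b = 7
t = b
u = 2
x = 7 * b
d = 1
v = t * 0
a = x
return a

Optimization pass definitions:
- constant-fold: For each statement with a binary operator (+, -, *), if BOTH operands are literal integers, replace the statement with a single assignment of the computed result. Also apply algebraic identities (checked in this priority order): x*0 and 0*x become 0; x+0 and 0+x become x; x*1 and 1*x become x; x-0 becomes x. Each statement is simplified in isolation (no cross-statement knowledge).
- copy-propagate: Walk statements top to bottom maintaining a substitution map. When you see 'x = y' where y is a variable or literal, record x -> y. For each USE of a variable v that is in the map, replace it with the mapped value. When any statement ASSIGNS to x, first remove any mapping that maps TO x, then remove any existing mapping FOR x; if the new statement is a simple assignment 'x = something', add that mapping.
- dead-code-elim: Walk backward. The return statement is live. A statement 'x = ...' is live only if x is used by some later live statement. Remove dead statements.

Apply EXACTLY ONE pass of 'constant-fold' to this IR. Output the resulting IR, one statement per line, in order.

Answer: b = 7
t = b
u = 2
x = 7 * b
d = 1
v = 0
a = x
return a

Derivation:
Applying constant-fold statement-by-statement:
  [1] b = 7  (unchanged)
  [2] t = b  (unchanged)
  [3] u = 2  (unchanged)
  [4] x = 7 * b  (unchanged)
  [5] d = 1  (unchanged)
  [6] v = t * 0  -> v = 0
  [7] a = x  (unchanged)
  [8] return a  (unchanged)
Result (8 stmts):
  b = 7
  t = b
  u = 2
  x = 7 * b
  d = 1
  v = 0
  a = x
  return a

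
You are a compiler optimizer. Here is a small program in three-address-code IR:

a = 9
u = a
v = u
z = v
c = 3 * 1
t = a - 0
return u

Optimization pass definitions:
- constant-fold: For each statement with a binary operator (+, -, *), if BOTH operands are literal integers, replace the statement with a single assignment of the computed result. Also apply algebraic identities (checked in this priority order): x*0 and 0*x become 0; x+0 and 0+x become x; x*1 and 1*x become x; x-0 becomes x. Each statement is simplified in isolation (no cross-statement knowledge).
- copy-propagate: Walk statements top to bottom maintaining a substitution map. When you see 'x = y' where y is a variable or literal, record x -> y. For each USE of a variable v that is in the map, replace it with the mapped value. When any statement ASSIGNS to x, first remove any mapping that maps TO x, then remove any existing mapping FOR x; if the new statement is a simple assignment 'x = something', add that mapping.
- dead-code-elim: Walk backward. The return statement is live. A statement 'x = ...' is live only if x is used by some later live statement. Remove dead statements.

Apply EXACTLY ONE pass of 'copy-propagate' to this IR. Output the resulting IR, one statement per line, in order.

Applying copy-propagate statement-by-statement:
  [1] a = 9  (unchanged)
  [2] u = a  -> u = 9
  [3] v = u  -> v = 9
  [4] z = v  -> z = 9
  [5] c = 3 * 1  (unchanged)
  [6] t = a - 0  -> t = 9 - 0
  [7] return u  -> return 9
Result (7 stmts):
  a = 9
  u = 9
  v = 9
  z = 9
  c = 3 * 1
  t = 9 - 0
  return 9

Answer: a = 9
u = 9
v = 9
z = 9
c = 3 * 1
t = 9 - 0
return 9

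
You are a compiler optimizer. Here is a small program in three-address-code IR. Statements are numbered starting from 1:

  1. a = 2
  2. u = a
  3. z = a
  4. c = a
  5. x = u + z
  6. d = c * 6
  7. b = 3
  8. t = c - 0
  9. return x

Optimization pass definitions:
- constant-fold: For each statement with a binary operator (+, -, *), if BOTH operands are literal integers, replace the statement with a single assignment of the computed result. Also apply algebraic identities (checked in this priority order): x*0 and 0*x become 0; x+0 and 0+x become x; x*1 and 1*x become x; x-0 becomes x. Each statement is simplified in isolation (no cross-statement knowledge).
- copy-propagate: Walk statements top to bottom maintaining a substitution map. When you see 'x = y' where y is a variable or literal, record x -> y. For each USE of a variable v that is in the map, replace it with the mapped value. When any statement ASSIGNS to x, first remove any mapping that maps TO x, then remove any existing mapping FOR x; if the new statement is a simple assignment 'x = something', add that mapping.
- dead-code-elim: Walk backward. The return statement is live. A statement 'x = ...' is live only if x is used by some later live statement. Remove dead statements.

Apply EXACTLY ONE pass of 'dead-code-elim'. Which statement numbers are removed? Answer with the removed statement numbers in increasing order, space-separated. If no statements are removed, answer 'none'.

Answer: 4 6 7 8

Derivation:
Backward liveness scan:
Stmt 1 'a = 2': KEEP (a is live); live-in = []
Stmt 2 'u = a': KEEP (u is live); live-in = ['a']
Stmt 3 'z = a': KEEP (z is live); live-in = ['a', 'u']
Stmt 4 'c = a': DEAD (c not in live set ['u', 'z'])
Stmt 5 'x = u + z': KEEP (x is live); live-in = ['u', 'z']
Stmt 6 'd = c * 6': DEAD (d not in live set ['x'])
Stmt 7 'b = 3': DEAD (b not in live set ['x'])
Stmt 8 't = c - 0': DEAD (t not in live set ['x'])
Stmt 9 'return x': KEEP (return); live-in = ['x']
Removed statement numbers: [4, 6, 7, 8]
Surviving IR:
  a = 2
  u = a
  z = a
  x = u + z
  return x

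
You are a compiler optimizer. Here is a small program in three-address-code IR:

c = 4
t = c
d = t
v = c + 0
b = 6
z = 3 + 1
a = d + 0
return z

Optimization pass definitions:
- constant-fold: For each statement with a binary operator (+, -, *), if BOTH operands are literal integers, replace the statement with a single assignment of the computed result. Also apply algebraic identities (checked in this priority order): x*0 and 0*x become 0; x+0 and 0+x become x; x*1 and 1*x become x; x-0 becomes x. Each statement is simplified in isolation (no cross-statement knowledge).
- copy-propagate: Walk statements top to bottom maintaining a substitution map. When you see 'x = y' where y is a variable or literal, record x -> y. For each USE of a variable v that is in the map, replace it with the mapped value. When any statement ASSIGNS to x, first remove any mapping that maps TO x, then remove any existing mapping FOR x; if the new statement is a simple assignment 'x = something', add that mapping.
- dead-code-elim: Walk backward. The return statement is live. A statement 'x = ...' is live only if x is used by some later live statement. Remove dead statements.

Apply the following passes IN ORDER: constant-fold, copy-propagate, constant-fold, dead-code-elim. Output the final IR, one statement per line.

Answer: return 4

Derivation:
Initial IR:
  c = 4
  t = c
  d = t
  v = c + 0
  b = 6
  z = 3 + 1
  a = d + 0
  return z
After constant-fold (8 stmts):
  c = 4
  t = c
  d = t
  v = c
  b = 6
  z = 4
  a = d
  return z
After copy-propagate (8 stmts):
  c = 4
  t = 4
  d = 4
  v = 4
  b = 6
  z = 4
  a = 4
  return 4
After constant-fold (8 stmts):
  c = 4
  t = 4
  d = 4
  v = 4
  b = 6
  z = 4
  a = 4
  return 4
After dead-code-elim (1 stmts):
  return 4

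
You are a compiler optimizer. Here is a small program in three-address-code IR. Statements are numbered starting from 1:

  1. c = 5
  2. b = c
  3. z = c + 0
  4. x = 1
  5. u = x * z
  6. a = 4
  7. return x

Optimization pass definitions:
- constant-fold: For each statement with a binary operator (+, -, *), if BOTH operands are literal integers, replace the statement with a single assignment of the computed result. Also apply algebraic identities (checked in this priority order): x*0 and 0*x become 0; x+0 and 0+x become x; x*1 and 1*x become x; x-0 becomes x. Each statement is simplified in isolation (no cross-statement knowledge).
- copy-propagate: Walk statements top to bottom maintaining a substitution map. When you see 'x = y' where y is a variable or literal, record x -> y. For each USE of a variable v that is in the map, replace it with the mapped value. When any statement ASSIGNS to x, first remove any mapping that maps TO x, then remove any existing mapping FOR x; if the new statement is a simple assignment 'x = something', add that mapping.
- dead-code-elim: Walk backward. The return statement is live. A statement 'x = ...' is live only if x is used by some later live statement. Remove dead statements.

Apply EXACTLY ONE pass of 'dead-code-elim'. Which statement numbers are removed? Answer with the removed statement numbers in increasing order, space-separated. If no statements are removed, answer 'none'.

Backward liveness scan:
Stmt 1 'c = 5': DEAD (c not in live set [])
Stmt 2 'b = c': DEAD (b not in live set [])
Stmt 3 'z = c + 0': DEAD (z not in live set [])
Stmt 4 'x = 1': KEEP (x is live); live-in = []
Stmt 5 'u = x * z': DEAD (u not in live set ['x'])
Stmt 6 'a = 4': DEAD (a not in live set ['x'])
Stmt 7 'return x': KEEP (return); live-in = ['x']
Removed statement numbers: [1, 2, 3, 5, 6]
Surviving IR:
  x = 1
  return x

Answer: 1 2 3 5 6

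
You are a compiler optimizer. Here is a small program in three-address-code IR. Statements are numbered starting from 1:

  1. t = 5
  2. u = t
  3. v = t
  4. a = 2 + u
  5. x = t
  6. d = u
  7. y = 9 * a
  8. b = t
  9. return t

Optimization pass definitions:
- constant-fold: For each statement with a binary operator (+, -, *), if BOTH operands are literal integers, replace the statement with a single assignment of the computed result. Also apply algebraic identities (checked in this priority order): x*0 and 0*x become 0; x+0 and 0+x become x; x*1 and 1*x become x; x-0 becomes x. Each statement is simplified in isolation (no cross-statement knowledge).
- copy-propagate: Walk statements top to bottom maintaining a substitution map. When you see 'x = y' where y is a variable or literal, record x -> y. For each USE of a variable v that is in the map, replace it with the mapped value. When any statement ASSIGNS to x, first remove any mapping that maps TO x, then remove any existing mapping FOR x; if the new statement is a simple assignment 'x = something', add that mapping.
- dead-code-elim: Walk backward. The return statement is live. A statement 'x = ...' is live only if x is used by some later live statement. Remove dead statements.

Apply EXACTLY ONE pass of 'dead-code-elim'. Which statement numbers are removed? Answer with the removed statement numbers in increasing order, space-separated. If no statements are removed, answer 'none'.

Answer: 2 3 4 5 6 7 8

Derivation:
Backward liveness scan:
Stmt 1 't = 5': KEEP (t is live); live-in = []
Stmt 2 'u = t': DEAD (u not in live set ['t'])
Stmt 3 'v = t': DEAD (v not in live set ['t'])
Stmt 4 'a = 2 + u': DEAD (a not in live set ['t'])
Stmt 5 'x = t': DEAD (x not in live set ['t'])
Stmt 6 'd = u': DEAD (d not in live set ['t'])
Stmt 7 'y = 9 * a': DEAD (y not in live set ['t'])
Stmt 8 'b = t': DEAD (b not in live set ['t'])
Stmt 9 'return t': KEEP (return); live-in = ['t']
Removed statement numbers: [2, 3, 4, 5, 6, 7, 8]
Surviving IR:
  t = 5
  return t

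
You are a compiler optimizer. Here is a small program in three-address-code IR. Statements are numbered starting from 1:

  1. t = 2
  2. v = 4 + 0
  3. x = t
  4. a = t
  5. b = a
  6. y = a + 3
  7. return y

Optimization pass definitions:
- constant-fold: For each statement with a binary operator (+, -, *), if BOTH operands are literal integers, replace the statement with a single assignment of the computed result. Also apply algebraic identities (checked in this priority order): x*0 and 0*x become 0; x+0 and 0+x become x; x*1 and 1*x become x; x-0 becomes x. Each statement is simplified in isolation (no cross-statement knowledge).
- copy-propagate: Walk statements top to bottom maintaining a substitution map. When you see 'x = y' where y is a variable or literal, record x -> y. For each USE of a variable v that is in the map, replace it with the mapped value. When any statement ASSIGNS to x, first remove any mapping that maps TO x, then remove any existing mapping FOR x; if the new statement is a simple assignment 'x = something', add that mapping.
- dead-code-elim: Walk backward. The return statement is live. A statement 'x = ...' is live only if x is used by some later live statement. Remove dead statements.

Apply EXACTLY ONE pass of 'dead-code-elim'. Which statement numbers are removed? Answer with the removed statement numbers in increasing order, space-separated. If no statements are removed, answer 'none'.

Backward liveness scan:
Stmt 1 't = 2': KEEP (t is live); live-in = []
Stmt 2 'v = 4 + 0': DEAD (v not in live set ['t'])
Stmt 3 'x = t': DEAD (x not in live set ['t'])
Stmt 4 'a = t': KEEP (a is live); live-in = ['t']
Stmt 5 'b = a': DEAD (b not in live set ['a'])
Stmt 6 'y = a + 3': KEEP (y is live); live-in = ['a']
Stmt 7 'return y': KEEP (return); live-in = ['y']
Removed statement numbers: [2, 3, 5]
Surviving IR:
  t = 2
  a = t
  y = a + 3
  return y

Answer: 2 3 5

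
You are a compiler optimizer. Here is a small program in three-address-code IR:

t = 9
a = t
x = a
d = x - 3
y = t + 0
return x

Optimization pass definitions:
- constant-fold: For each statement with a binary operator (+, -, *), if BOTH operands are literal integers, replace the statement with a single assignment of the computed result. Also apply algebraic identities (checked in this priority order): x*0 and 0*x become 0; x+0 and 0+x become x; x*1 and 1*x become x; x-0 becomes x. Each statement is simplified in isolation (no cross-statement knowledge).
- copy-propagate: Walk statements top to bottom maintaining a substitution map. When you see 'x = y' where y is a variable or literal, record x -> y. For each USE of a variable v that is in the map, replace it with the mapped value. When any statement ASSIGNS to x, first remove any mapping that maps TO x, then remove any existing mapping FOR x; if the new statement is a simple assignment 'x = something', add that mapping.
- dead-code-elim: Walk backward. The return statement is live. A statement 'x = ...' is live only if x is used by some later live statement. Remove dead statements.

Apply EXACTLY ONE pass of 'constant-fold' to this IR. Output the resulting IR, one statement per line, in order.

Applying constant-fold statement-by-statement:
  [1] t = 9  (unchanged)
  [2] a = t  (unchanged)
  [3] x = a  (unchanged)
  [4] d = x - 3  (unchanged)
  [5] y = t + 0  -> y = t
  [6] return x  (unchanged)
Result (6 stmts):
  t = 9
  a = t
  x = a
  d = x - 3
  y = t
  return x

Answer: t = 9
a = t
x = a
d = x - 3
y = t
return x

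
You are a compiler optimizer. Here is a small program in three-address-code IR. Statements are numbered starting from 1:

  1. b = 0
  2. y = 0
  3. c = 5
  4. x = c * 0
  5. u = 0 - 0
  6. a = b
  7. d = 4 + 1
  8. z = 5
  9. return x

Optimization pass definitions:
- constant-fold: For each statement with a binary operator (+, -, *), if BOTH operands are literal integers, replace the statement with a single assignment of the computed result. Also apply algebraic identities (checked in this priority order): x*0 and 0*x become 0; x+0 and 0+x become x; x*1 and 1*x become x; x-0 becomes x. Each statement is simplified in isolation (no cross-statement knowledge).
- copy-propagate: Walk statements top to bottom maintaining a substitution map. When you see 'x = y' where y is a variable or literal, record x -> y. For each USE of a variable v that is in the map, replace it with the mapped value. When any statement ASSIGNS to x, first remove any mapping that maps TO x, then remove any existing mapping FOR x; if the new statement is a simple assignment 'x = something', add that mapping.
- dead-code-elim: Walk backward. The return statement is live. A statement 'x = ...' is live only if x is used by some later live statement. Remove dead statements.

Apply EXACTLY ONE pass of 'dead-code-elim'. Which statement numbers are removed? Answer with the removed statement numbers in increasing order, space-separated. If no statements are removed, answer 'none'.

Answer: 1 2 5 6 7 8

Derivation:
Backward liveness scan:
Stmt 1 'b = 0': DEAD (b not in live set [])
Stmt 2 'y = 0': DEAD (y not in live set [])
Stmt 3 'c = 5': KEEP (c is live); live-in = []
Stmt 4 'x = c * 0': KEEP (x is live); live-in = ['c']
Stmt 5 'u = 0 - 0': DEAD (u not in live set ['x'])
Stmt 6 'a = b': DEAD (a not in live set ['x'])
Stmt 7 'd = 4 + 1': DEAD (d not in live set ['x'])
Stmt 8 'z = 5': DEAD (z not in live set ['x'])
Stmt 9 'return x': KEEP (return); live-in = ['x']
Removed statement numbers: [1, 2, 5, 6, 7, 8]
Surviving IR:
  c = 5
  x = c * 0
  return x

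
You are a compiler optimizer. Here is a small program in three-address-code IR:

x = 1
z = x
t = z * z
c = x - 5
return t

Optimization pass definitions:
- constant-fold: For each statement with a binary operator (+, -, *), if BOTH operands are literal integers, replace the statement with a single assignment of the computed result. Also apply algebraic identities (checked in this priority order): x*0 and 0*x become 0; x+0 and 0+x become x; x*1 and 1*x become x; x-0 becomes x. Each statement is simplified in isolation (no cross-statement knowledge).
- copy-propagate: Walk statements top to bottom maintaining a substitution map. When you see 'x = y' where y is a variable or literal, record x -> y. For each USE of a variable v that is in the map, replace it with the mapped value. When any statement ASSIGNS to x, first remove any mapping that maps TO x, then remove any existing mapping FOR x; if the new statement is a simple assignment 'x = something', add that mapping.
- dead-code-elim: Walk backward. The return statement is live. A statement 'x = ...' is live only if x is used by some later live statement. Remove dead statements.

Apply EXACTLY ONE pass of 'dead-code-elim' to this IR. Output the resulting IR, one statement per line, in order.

Applying dead-code-elim statement-by-statement:
  [5] return t  -> KEEP (return); live=['t']
  [4] c = x - 5  -> DEAD (c not live)
  [3] t = z * z  -> KEEP; live=['z']
  [2] z = x  -> KEEP; live=['x']
  [1] x = 1  -> KEEP; live=[]
Result (4 stmts):
  x = 1
  z = x
  t = z * z
  return t

Answer: x = 1
z = x
t = z * z
return t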